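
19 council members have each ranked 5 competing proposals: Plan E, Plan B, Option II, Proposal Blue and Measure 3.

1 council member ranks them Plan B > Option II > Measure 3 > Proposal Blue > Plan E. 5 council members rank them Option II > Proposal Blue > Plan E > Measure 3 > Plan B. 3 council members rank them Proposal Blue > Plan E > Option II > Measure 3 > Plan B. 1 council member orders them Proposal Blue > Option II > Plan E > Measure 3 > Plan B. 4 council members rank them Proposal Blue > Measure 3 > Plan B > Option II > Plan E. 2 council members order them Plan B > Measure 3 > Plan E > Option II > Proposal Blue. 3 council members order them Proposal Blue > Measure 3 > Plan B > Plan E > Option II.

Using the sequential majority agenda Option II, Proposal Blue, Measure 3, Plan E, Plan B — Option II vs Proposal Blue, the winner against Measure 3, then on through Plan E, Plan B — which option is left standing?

Proposal Blue

Round 1: Option II vs Proposal Blue — 8–11, Proposal Blue advances.
Round 2: Proposal Blue vs Measure 3 — 16–3, Proposal Blue advances.
Round 3: Proposal Blue vs Plan E — 17–2, Proposal Blue advances.
Round 4: Proposal Blue vs Plan B — 16–3, Proposal Blue advances.
The agenda winner is Proposal Blue.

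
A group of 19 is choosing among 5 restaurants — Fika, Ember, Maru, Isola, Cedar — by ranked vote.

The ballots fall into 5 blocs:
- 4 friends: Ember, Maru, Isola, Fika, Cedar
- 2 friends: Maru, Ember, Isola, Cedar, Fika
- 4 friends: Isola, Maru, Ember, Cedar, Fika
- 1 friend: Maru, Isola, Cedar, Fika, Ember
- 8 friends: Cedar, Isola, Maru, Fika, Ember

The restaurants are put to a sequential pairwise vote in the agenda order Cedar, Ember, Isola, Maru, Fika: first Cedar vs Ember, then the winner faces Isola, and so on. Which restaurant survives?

Round 1: Cedar vs Ember — 9–10, Ember advances.
Round 2: Ember vs Isola — 6–13, Isola advances.
Round 3: Isola vs Maru — 12–7, Isola advances.
Round 4: Isola vs Fika — 19–0, Isola advances.
The agenda winner is Isola.

Isola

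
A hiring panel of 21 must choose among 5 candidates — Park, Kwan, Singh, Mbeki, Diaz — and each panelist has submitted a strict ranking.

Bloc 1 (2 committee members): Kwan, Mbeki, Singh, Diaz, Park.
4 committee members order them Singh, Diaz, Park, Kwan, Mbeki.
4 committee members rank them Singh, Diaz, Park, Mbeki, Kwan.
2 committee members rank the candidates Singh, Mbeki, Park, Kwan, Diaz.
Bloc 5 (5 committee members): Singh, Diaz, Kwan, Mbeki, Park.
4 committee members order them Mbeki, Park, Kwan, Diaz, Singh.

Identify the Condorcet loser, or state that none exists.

none

Pairwise majorities:
Park vs Kwan: Park preferred on 4+4+2+4 = 14 ballots; Park wins 14–7.
Park vs Singh: Singh wins 17–4.
Park vs Mbeki: Mbeki, 13–8.
Park vs Diaz: Diaz wins 15–6.
Kwan vs Singh: Singh, 15–6.
Kwan vs Mbeki: Kwan is ranked higher on 2+4+5 = 11 ballots, Mbeki on 10. Kwan wins 11–10.
Kwan vs Diaz: Diaz wins 13–8.
Singh–Mbeki: Singh 15–6.
Singh vs Diaz: 2+4+4+2+5 = 17 for Singh, 4 for Diaz — Singh by 17–4.
Mbeki–Diaz: Diaz 13–8.
Each candidate has at least one pairwise win (Park beats Kwan; Kwan beats Mbeki; Singh beats Park; Mbeki beats Park; Diaz beats Park) — no Condorcet loser.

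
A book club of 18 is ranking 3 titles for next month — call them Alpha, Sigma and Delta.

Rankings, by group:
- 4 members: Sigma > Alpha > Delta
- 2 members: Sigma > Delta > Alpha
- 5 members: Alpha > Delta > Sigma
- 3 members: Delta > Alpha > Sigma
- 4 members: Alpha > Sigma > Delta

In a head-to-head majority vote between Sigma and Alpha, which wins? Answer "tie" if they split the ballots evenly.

Alpha

Ballots ranking Sigma above Alpha: 4 + 2 = 6.
Ballots ranking Alpha above Sigma: 18 − 6 = 12.
Alpha wins the head-to-head 12–6.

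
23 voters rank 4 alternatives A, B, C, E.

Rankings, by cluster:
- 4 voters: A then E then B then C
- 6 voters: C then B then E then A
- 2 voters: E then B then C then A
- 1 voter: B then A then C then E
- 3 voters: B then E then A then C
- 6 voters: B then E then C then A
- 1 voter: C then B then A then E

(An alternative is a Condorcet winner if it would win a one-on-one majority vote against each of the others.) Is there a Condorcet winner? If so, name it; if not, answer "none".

Head-to-head results (23 voters):
A vs B: B wins 19–4.
A–C: C 15–8.
A vs E: E wins 17–6.
B–C: B 16–7.
B vs E: B wins 17–6.
C vs E: E wins 15–8.
B wins every pairwise contest, so B is the Condorcet winner.

B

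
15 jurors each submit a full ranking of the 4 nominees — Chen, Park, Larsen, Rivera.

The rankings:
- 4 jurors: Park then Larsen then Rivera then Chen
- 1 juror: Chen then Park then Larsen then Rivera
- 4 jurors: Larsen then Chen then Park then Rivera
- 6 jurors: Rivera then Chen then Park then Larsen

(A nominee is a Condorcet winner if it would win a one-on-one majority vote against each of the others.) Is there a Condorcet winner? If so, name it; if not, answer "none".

none

Pairwise majorities:
Chen–Park: Chen 11–4.
Chen–Larsen: Larsen 8–7.
Chen–Rivera: Rivera 10–5.
Park vs Larsen: Park wins 11–4.
Park–Rivera: Park 9–6.
Larsen–Rivera: Larsen 9–6.
Every nominee loses at least once (Chen loses to Larsen; Park loses to Chen; Larsen loses to Park; Rivera loses to Park). The majority relation contains the cycle Chen > Park > Larsen > Chen, so there is no Condorcet winner.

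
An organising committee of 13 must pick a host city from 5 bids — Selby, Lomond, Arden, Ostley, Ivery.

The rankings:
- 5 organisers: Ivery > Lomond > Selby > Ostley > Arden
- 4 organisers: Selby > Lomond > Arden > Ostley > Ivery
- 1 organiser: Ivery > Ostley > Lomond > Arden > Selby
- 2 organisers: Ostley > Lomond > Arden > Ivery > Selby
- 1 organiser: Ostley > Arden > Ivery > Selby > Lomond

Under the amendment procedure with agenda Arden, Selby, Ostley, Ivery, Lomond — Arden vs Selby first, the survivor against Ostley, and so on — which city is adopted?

Round 1: Arden vs Selby — 4–9, Selby advances.
Round 2: Selby vs Ostley — 9–4, Selby advances.
Round 3: Selby vs Ivery — 4–9, Ivery advances.
Round 4: Ivery vs Lomond — 7–6, Ivery advances.
Ivery survives the agenda.

Ivery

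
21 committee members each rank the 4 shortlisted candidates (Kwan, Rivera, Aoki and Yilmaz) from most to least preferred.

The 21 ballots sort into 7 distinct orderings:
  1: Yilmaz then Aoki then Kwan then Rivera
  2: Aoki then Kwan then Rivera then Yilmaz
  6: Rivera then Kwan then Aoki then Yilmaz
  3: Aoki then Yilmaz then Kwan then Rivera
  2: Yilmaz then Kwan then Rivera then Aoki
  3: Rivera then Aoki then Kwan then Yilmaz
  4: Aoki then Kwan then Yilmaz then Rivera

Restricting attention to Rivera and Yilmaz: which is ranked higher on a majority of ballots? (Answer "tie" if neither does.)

Rivera

Ballots ranking Rivera above Yilmaz: 2 + 6 + 3 = 11.
Ballots ranking Yilmaz above Rivera: 21 − 11 = 10.
Rivera wins the head-to-head 11–10.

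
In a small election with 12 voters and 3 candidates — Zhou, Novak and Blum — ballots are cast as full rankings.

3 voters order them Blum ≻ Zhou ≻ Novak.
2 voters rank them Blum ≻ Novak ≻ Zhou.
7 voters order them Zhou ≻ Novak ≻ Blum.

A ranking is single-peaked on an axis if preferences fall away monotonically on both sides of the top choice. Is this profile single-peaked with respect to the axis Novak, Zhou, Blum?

Axis positions: Novak=1, Zhou=2, Blum=3.
Bloc 1 (peak Blum at position 3): ranking walks positions 3-2-1, expanding outward from the peak — single-peaked.
Bloc 2: ranking walks positions 3-1-2; Novak is ranked above Zhou even though Zhou lies between Novak and the peak Blum on the axis — preferences dip and rise again. Not single-peaked.
Bloc 3 (peak Zhou at position 2): ranking walks positions 2-1-3, expanding outward from the peak — single-peaked.
Bloc 2 violates single-peakedness, so the profile is not single-peaked on this axis.

no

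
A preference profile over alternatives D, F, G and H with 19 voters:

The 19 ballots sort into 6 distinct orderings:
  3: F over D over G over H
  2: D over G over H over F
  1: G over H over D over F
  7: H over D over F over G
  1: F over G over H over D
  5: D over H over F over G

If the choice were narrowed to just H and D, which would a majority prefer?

D

Ballots ranking H above D: 1 + 7 + 1 = 9.
Ballots ranking D above H: 19 − 9 = 10.
D wins the head-to-head 10–9.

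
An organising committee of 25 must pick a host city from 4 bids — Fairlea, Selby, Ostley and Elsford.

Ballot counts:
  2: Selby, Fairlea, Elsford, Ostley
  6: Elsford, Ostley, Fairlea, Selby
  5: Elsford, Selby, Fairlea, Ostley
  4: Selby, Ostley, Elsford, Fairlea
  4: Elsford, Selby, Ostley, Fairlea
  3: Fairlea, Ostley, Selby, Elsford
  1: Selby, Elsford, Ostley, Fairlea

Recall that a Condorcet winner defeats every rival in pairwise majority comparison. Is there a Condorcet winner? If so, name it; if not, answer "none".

Head-to-head results (25 organisers):
Fairlea vs Selby: Fairlea is ranked higher on 6+3 = 9 ballots, Selby on 16. Selby wins 16–9.
Fairlea vs Ostley: Fairlea is ranked higher on 2+5+3 = 10 ballots, Ostley on 15. Ostley wins 15–10.
Fairlea vs Elsford: Fairlea is ranked higher on 2+3 = 5 ballots, Elsford on 20. Elsford wins 20–5.
Selby vs Ostley: Selby is ranked higher on 2+5+4+4+1 = 16 ballots, Ostley on 9. Selby wins 16–9.
Selby vs Elsford: Selby preferred on 2+4+3+1 = 10 ballots; Elsford wins 15–10.
Ostley vs Elsford: 4+3 = 7 for Ostley, 18 for Elsford — Elsford by 18–7.
Elsford defeats every rival head-to-head and is the Condorcet winner.

Elsford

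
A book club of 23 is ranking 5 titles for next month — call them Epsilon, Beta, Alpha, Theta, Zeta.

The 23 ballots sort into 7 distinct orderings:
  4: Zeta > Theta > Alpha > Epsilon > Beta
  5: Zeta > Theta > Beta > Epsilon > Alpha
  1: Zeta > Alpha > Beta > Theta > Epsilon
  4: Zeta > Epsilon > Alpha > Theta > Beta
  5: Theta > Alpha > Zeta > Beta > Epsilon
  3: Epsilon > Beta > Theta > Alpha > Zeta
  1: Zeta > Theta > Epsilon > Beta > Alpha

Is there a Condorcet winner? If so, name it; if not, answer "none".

Check each pair by majority over 23 ballots:
Epsilon vs Beta: 12 to 11, Epsilon.
Epsilon vs Alpha: 13 to 10, Epsilon.
Epsilon vs Theta: Epsilon is ranked higher on 4+3 = 7 ballots, Theta on 16. Theta wins 16–7.
Epsilon vs Zeta: Epsilon preferred on 3 ballots; Zeta wins 20–3.
Beta vs Alpha: Beta is ranked higher on 5+3+1 = 9 ballots, Alpha on 14. Alpha wins 14–9.
Beta vs Theta: 1+3 = 4 for Beta, 19 for Theta — Theta by 19–4.
Beta vs Zeta: Beta is ranked higher on 3 ballots, Zeta on 20. Zeta wins 20–3.
Alpha vs Theta: 1+4 = 5 for Alpha, 18 for Theta — Theta by 18–5.
Alpha vs Zeta: Alpha preferred on 5+3 = 8 ballots; Zeta wins 15–8.
Theta vs Zeta: 5+3 = 8 for Theta, 15 for Zeta — Zeta by 15–8.
Zeta wins every pairwise contest, so Zeta is the Condorcet winner.

Zeta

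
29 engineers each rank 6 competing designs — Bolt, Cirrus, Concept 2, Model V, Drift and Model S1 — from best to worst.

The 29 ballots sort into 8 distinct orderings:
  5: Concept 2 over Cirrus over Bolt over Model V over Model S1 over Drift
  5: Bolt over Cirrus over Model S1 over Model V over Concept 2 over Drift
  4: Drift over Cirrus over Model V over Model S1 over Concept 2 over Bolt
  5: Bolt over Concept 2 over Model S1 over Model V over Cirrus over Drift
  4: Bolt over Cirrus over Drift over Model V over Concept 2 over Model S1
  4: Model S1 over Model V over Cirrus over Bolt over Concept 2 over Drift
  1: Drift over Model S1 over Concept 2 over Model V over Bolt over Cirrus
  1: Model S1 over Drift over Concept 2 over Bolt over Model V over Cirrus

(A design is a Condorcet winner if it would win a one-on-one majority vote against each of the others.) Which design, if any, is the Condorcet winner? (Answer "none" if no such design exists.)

Pairwise majorities:
Bolt vs Cirrus: Bolt wins 16–13.
Bolt vs Concept 2: Bolt preferred on 5+5+4+4 = 18 ballots; Bolt wins 18–11.
Bolt vs Model V: Bolt preferred on 5+5+5+4+1 = 20 ballots; Bolt wins 20–9.
Bolt vs Drift: Bolt, 23–6.
Bolt–Model S1: Bolt 19–10.
Cirrus vs Concept 2: Cirrus preferred on 5+4+4+4 = 17 ballots; Cirrus wins 17–12.
Cirrus vs Model V: 18 to 11, Cirrus.
Cirrus vs Drift: Cirrus is ranked higher on 5+5+5+4+4 = 23 ballots, Drift on 6. Cirrus wins 23–6.
Cirrus vs Model S1: 18 to 11, Cirrus.
Concept 2 vs Model V: 5+5+1+1 = 12 for Concept 2, 17 for Model V — Model V by 17–12.
Concept 2 vs Drift: Concept 2, 19–10.
Concept 2 vs Model S1: Model S1 wins 15–14.
Model V vs Drift: Model V, 19–10.
Model V vs Model S1: 13 to 16, Model S1.
Drift–Model S1: Model S1 20–9.
Only Bolt has no losses; Bolt is the Condorcet winner.

Bolt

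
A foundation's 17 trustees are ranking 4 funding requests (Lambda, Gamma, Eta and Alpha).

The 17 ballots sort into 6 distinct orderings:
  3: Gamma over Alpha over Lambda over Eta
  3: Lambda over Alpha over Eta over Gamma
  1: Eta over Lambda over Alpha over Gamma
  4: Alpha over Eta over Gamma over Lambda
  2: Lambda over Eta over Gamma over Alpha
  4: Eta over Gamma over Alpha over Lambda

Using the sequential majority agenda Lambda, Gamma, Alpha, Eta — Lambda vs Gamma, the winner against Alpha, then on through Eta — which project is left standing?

Round 1: Lambda vs Gamma — 6–11, Gamma advances.
Round 2: Gamma vs Alpha — 9–8, Gamma advances.
Round 3: Gamma vs Eta — 3–14, Eta advances.
Eta survives the agenda.

Eta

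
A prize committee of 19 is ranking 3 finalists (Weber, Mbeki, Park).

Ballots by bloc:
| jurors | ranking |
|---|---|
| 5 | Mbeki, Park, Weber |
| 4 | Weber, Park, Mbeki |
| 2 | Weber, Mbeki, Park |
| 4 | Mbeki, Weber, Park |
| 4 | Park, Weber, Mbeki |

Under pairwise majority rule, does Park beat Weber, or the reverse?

Ballots ranking Park above Weber: 5 + 4 = 9.
Ballots ranking Weber above Park: 19 − 9 = 10.
Weber wins the head-to-head 10–9.

Weber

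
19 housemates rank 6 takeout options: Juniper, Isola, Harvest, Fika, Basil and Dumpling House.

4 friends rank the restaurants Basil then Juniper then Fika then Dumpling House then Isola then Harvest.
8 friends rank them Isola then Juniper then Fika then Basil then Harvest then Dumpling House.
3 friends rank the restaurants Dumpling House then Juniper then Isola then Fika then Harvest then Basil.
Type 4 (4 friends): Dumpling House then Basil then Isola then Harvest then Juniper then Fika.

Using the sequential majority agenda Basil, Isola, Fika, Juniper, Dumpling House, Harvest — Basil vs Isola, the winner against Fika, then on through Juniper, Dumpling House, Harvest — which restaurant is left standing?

Dumpling House

Round 1: Basil vs Isola — 8–11, Isola advances.
Round 2: Isola vs Fika — 15–4, Isola advances.
Round 3: Isola vs Juniper — 12–7, Isola advances.
Round 4: Isola vs Dumpling House — 8–11, Dumpling House advances.
Round 5: Dumpling House vs Harvest — 11–8, Dumpling House advances.
Dumpling House survives the agenda.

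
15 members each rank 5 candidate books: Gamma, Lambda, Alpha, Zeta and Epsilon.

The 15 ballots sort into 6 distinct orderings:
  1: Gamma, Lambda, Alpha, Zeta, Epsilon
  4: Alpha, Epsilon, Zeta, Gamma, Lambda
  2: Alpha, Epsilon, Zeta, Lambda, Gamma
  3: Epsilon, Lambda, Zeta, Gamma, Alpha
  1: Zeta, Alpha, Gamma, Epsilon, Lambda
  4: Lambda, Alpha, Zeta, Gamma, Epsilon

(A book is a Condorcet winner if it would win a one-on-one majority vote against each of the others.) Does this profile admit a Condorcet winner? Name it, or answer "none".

none

Pairwise majorities:
Gamma–Lambda: Lambda 9–6.
Gamma vs Alpha: Alpha, 11–4.
Gamma vs Zeta: Zeta wins 14–1.
Gamma–Epsilon: Epsilon 9–6.
Lambda–Alpha: Lambda 8–7.
Lambda vs Zeta: Lambda wins 8–7.
Lambda–Epsilon: Epsilon 10–5.
Alpha–Zeta: Alpha 11–4.
Alpha vs Epsilon: Alpha wins 12–3.
Zeta vs Epsilon: Epsilon, 9–6.
Each book drops at least one matchup (Gamma loses to Lambda; Lambda loses to Epsilon; Alpha loses to Lambda; Zeta loses to Lambda; Epsilon loses to Alpha); the cycle Lambda beats Alpha beats Epsilon beats Lambda rules out a Condorcet winner.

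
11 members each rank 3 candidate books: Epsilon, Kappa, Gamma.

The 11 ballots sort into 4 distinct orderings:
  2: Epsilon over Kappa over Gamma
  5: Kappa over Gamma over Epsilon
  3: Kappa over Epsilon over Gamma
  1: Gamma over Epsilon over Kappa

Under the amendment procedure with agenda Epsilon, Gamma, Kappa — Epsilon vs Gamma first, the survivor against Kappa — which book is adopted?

Round 1: Epsilon vs Gamma — 5–6, Gamma advances.
Round 2: Gamma vs Kappa — 1–10, Kappa advances.
The agenda winner is Kappa.

Kappa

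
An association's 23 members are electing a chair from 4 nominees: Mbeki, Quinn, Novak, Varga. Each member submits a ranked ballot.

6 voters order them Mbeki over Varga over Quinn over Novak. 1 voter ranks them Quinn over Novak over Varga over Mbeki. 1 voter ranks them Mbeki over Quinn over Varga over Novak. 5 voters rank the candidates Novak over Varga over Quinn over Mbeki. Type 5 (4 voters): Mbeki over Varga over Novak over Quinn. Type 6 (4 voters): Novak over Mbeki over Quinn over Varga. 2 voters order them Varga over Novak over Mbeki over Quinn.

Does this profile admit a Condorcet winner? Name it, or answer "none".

none

Pairwise majorities:
Mbeki–Quinn: Mbeki 17–6.
Mbeki vs Novak: Novak, 12–11.
Mbeki–Varga: Mbeki 15–8.
Quinn vs Novak: Novak wins 15–8.
Quinn vs Varga: Varga wins 17–6.
Novak vs Varga: Varga, 13–10.
Every candidate loses at least once (Mbeki loses to Novak; Quinn loses to Mbeki; Novak loses to Varga; Varga loses to Mbeki). The majority relation contains the cycle Mbeki > Varga > Novak > Mbeki, so there is no Condorcet winner.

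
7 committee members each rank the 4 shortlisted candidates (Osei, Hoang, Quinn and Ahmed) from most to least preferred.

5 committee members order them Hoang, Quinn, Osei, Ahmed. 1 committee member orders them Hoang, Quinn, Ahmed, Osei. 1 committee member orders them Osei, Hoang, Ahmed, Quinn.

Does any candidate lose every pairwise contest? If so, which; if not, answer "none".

Pairwise majorities:
Osei vs Hoang: Osei is ranked higher on 1 ballot, Hoang on 6. Hoang wins 6–1.
Osei vs Quinn: Osei preferred on 1 ballot; Quinn wins 6–1.
Osei vs Ahmed: 6 to 1, Osei.
Hoang vs Quinn: 5+1+1 = 7 for Hoang, 0 for Quinn — Hoang by 7–0.
Hoang vs Ahmed: Hoang preferred on 5+1+1 = 7 ballots; Hoang wins 7–0.
Quinn–Ahmed: Quinn 6–1.
Ahmed is beaten in every head-to-head and is the Condorcet loser.

Ahmed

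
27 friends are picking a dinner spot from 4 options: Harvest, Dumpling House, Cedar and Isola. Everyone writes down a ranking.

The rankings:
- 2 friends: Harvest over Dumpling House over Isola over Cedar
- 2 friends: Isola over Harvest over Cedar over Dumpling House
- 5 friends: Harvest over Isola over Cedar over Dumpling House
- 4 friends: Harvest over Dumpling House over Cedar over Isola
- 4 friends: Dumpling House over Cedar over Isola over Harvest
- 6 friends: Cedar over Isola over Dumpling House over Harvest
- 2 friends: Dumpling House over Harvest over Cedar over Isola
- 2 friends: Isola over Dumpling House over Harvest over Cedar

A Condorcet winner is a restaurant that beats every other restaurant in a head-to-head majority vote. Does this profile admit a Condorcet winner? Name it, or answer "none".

Head-to-head results (27 friends):
Harvest vs Dumpling House: Dumpling House, 14–13.
Harvest vs Cedar: Harvest, 17–10.
Harvest vs Isola: Isola, 14–13.
Dumpling House vs Cedar: Dumpling House, 14–13.
Dumpling House–Isola: Isola 15–12.
Cedar vs Isola: Cedar, 16–11.
No restaurant is unbeaten: Harvest loses to Dumpling House; Dumpling House loses to Isola; Cedar loses to Harvest; Isola loses to Cedar. In particular Harvest > Cedar > Isola > Harvest is a majority cycle — no Condorcet winner exists.

none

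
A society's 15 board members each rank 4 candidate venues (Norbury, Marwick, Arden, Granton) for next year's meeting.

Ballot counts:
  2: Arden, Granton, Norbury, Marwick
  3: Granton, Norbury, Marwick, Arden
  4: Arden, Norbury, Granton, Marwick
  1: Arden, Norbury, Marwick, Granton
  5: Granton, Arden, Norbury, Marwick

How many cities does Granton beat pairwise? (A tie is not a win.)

Granton against each rival (15 organisers):
Granton vs Norbury: Granton preferred on 2+3+5 = 10 ballots; Granton wins 10–5.
Granton vs Marwick: Granton wins 14–1.
Granton vs Arden: Granton wins 8–7.
Granton beats Norbury, Marwick, Arden — 3 pairwise wins.

3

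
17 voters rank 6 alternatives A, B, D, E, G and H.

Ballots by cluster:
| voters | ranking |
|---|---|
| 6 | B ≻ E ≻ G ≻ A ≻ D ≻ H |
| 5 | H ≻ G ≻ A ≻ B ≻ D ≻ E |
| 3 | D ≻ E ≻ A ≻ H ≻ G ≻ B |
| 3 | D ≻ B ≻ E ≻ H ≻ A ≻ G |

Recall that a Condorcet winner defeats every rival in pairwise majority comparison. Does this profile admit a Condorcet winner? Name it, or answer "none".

Pairwise majorities:
A vs B: B, 9–8.
A vs D: A wins 11–6.
A vs E: E, 12–5.
A–G: G 11–6.
A vs H: A wins 9–8.
B vs D: B wins 11–6.
B vs E: B, 14–3.
B vs G: B wins 9–8.
B vs H: B wins 9–8.
D vs E: D, 11–6.
D vs G: G wins 11–6.
D vs H: D, 12–5.
E vs G: E wins 12–5.
E vs H: E wins 12–5.
G–H: H 11–6.
Only B has no losses; B is the Condorcet winner.

B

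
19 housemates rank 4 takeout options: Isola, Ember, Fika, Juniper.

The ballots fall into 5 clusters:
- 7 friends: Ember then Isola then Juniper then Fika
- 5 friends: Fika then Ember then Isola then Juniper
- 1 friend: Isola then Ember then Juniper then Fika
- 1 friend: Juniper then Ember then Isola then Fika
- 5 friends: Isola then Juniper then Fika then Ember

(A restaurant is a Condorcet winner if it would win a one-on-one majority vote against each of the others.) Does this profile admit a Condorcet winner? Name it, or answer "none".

none

Head-to-head results (19 friends):
Isola vs Ember: Ember wins 13–6.
Isola vs Fika: Isola, 14–5.
Isola–Juniper: Isola 18–1.
Ember vs Fika: Fika, 10–9.
Ember–Juniper: Ember 13–6.
Fika vs Juniper: Juniper, 14–5.
No restaurant is unbeaten: Isola loses to Ember; Ember loses to Fika; Fika loses to Isola; Juniper loses to Isola. In particular Isola → Fika → Ember → Isola is a majority cycle — no Condorcet winner exists.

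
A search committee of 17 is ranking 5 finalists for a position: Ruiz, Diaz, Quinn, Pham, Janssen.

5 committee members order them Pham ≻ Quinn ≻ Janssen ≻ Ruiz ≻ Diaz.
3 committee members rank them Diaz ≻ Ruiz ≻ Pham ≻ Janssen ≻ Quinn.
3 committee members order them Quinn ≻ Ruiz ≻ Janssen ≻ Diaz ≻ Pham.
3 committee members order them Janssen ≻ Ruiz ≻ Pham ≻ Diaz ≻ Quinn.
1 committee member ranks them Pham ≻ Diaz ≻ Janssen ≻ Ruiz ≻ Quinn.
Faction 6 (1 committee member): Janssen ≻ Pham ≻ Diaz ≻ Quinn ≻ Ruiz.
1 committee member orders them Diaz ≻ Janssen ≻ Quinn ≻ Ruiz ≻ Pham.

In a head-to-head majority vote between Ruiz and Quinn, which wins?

Quinn

Ballots ranking Ruiz above Quinn: 3 + 3 + 1 = 7.
Ballots ranking Quinn above Ruiz: 17 − 7 = 10.
Quinn wins the head-to-head 10–7.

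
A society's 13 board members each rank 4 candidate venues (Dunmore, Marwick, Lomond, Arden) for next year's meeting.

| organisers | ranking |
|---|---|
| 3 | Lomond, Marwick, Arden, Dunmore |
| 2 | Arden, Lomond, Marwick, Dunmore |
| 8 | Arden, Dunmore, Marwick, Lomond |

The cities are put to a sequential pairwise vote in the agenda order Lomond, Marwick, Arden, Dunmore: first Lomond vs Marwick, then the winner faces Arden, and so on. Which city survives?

Arden

Round 1: Lomond vs Marwick — 5–8, Marwick advances.
Round 2: Marwick vs Arden — 3–10, Arden advances.
Round 3: Arden vs Dunmore — 13–0, Arden advances.
Arden survives the agenda.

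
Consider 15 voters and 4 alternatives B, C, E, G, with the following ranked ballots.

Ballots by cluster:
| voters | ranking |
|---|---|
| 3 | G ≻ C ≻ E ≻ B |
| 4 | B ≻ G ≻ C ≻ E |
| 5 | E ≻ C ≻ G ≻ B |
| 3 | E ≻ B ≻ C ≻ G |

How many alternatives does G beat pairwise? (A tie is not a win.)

G against each rival (15 voters):
G vs B: G wins 8–7.
G vs C: G preferred on 3+4 = 7 ballots; C wins 8–7.
G vs E: E wins 8–7.
G beats B; loses to C, E — 1 pairwise win.

1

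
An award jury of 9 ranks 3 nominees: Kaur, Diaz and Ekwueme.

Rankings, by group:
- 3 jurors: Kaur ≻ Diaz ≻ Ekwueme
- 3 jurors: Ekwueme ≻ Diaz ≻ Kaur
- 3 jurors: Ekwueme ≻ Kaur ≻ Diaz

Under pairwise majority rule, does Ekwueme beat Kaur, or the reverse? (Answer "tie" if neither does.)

Ekwueme

Ballots ranking Ekwueme above Kaur: 3 + 3 = 6.
Ballots ranking Kaur above Ekwueme: 9 − 6 = 3.
Ekwueme wins the head-to-head 6–3.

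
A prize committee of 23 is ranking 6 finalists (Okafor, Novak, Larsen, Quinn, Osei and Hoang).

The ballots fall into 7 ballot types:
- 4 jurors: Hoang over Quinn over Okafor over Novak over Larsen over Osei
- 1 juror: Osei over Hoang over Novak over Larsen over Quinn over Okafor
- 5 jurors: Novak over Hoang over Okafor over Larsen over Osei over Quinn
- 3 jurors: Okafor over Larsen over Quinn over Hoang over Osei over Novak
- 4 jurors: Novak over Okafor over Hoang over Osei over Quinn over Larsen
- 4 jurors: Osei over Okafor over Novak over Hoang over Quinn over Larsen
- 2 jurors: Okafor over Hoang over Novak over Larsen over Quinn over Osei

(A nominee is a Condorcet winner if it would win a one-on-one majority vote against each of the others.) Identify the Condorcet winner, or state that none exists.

Check each pair by majority over 23 ballots:
Okafor vs Novak: Okafor, 13–10.
Okafor vs Larsen: Okafor wins 22–1.
Okafor vs Quinn: Okafor wins 18–5.
Okafor vs Osei: Okafor is ranked higher on 4+5+3+4+2 = 18 ballots, Osei on 5. Okafor wins 18–5.
Okafor vs Hoang: 13 to 10, Okafor.
Novak vs Larsen: 20 to 3, Novak.
Novak vs Quinn: Novak wins 16–7.
Novak vs Osei: Novak wins 15–8.
Novak vs Hoang: Novak preferred on 5+4+4 = 13 ballots; Novak wins 13–10.
Larsen vs Quinn: Quinn wins 12–11.
Larsen vs Osei: Larsen is ranked higher on 4+5+3+2 = 14 ballots, Osei on 9. Larsen wins 14–9.
Larsen vs Hoang: Larsen is ranked higher on 3 ballots, Hoang on 20. Hoang wins 20–3.
Quinn vs Osei: 4+3+2 = 9 for Quinn, 14 for Osei — Osei by 14–9.
Quinn vs Hoang: Hoang wins 20–3.
Osei vs Hoang: 1+4 = 5 for Osei, 18 for Hoang — Hoang by 18–5.
Okafor beats each of Novak, Larsen, Quinn, Osei, Hoang — Okafor is the Condorcet winner.

Okafor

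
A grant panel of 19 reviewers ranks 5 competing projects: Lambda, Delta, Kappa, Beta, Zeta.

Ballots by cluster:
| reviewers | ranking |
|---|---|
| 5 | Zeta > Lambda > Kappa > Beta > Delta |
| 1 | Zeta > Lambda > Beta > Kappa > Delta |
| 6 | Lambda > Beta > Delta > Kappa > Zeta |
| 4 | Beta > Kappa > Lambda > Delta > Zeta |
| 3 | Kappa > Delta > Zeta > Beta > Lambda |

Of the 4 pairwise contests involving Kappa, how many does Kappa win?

Kappa against each rival (19 reviewers):
Kappa vs Lambda: Lambda wins 12–7.
Kappa vs Delta: 13 to 6, Kappa.
Kappa vs Beta: Beta, 11–8.
Kappa vs Zeta: 13 to 6, Kappa.
Kappa beats Delta, Zeta; loses to Lambda, Beta — 2 pairwise wins.

2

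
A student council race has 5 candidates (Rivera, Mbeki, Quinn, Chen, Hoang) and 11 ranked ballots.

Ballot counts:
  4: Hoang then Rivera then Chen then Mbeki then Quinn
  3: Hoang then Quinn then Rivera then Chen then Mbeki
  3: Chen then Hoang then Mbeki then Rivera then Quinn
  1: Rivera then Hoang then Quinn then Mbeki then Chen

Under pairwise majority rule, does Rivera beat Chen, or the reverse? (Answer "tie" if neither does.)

Ballots ranking Rivera above Chen: 4 + 3 + 1 = 8.
Ballots ranking Chen above Rivera: 11 − 8 = 3.
Rivera wins the head-to-head 8–3.

Rivera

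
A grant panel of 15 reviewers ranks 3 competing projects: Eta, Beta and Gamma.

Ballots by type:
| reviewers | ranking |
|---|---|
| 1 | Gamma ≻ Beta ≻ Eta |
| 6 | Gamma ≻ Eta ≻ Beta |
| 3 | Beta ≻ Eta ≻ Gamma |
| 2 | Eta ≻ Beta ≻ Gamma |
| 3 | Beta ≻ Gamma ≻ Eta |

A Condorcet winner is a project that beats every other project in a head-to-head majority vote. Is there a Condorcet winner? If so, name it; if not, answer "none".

none

Check each pair by majority over 15 ballots:
Eta vs Beta: 8 to 7, Eta.
Eta vs Gamma: 3+2 = 5 for Eta, 10 for Gamma — Gamma by 10–5.
Beta vs Gamma: 8 to 7, Beta.
No project is unbeaten: Eta loses to Gamma; Beta loses to Eta; Gamma loses to Beta. In particular Eta > Beta > Gamma > Eta is a majority cycle — no Condorcet winner exists.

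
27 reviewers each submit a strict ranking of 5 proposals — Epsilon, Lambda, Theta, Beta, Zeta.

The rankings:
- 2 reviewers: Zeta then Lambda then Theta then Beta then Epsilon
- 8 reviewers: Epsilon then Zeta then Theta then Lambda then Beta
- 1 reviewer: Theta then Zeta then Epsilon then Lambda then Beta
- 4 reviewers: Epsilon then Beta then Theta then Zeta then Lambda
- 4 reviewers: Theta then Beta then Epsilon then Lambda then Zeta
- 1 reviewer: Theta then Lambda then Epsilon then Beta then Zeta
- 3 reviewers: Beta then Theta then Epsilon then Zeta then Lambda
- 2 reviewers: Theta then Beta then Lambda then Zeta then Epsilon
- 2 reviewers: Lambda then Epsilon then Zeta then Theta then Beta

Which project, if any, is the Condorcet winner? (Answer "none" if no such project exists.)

Pairwise majorities:
Epsilon vs Lambda: Epsilon, 20–7.
Epsilon vs Theta: 14 to 13, Epsilon.
Epsilon vs Beta: Epsilon, 16–11.
Epsilon vs Zeta: Epsilon preferred on 8+4+4+1+3+2 = 22 ballots; Epsilon wins 22–5.
Lambda–Theta: Theta 23–4.
Lambda vs Beta: Lambda is ranked higher on 2+8+1+1+2 = 14 ballots, Beta on 13. Lambda wins 14–13.
Lambda vs Zeta: Zeta wins 18–9.
Theta vs Beta: 20 for Theta, 7 for Beta — Theta by 20–7.
Theta vs Zeta: Theta preferred on 1+4+4+1+3+2 = 15 ballots; Theta wins 15–12.
Beta vs Zeta: 4+4+1+3+2 = 14 for Beta, 13 for Zeta — Beta by 14–13.
Epsilon defeats every rival head-to-head and is the Condorcet winner.

Epsilon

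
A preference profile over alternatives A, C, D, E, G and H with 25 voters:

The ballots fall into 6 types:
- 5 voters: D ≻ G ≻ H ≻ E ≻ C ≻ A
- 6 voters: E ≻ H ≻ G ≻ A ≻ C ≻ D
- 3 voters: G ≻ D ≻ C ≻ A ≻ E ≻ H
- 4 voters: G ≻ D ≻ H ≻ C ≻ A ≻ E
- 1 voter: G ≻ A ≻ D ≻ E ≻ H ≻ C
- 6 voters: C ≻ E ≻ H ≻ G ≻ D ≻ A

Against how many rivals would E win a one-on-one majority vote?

2

E against each rival (25 voters):
E vs A: E preferred on 5+6+6 = 17 ballots; E wins 17–8.
E vs C: E is ranked higher on 5+6+1 = 12 ballots, C on 13. C wins 13–12.
E vs D: 12 to 13, D.
E vs G: E preferred on 6+6 = 12 ballots; G wins 13–12.
E–H: E 16–9.
E beats A, H; loses to C, D, G — 2 pairwise wins.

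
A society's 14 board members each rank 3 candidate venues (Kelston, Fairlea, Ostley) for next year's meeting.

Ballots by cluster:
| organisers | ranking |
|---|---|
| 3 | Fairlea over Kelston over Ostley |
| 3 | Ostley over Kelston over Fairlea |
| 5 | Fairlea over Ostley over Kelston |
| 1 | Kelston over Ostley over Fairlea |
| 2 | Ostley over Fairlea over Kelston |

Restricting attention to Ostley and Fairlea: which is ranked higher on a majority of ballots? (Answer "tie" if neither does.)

Ballots ranking Ostley above Fairlea: 3 + 1 + 2 = 6.
Ballots ranking Fairlea above Ostley: 14 − 6 = 8.
Fairlea wins the head-to-head 8–6.

Fairlea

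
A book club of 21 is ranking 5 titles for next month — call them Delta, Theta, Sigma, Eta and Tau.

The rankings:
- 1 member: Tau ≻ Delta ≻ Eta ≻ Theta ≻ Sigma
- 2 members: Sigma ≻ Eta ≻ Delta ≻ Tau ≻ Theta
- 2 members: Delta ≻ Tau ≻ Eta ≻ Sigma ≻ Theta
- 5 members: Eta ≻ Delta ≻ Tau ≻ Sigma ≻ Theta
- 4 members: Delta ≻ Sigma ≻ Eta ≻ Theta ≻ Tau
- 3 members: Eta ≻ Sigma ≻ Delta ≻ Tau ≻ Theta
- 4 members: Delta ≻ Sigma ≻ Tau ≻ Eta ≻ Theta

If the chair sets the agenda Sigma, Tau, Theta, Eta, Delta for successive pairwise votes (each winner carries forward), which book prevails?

Delta

Round 1: Sigma vs Tau — 13–8, Sigma advances.
Round 2: Sigma vs Theta — 20–1, Sigma advances.
Round 3: Sigma vs Eta — 10–11, Eta advances.
Round 4: Eta vs Delta — 10–11, Delta advances.
The agenda winner is Delta.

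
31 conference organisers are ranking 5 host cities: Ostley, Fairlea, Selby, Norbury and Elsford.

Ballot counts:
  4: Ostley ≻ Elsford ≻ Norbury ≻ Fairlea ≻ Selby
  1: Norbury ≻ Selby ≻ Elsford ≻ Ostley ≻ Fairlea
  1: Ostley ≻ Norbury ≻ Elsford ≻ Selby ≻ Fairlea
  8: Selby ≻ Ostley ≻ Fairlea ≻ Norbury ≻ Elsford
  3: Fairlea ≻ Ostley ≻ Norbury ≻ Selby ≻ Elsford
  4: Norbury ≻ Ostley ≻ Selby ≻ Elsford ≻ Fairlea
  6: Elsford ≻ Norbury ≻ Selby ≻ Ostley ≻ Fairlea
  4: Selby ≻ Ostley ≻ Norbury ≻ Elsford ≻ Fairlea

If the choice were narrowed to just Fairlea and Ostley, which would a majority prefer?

Ostley

Ballots ranking Fairlea above Ostley: 3.
Ballots ranking Ostley above Fairlea: 31 − 3 = 28.
Ostley wins the head-to-head 28–3.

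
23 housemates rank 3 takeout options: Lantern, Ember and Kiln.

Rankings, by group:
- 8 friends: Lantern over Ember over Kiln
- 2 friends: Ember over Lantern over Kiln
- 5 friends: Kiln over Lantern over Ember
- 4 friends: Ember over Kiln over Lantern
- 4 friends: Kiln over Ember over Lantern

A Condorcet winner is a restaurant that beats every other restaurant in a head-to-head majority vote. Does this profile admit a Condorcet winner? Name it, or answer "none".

Pairwise majorities:
Lantern vs Ember: Lantern, 13–10.
Lantern vs Kiln: Kiln, 13–10.
Ember vs Kiln: 14 to 9, Ember.
No restaurant is unbeaten: Lantern loses to Kiln; Ember loses to Lantern; Kiln loses to Ember. In particular Lantern beats Ember beats Kiln beats Lantern is a majority cycle — no Condorcet winner exists.

none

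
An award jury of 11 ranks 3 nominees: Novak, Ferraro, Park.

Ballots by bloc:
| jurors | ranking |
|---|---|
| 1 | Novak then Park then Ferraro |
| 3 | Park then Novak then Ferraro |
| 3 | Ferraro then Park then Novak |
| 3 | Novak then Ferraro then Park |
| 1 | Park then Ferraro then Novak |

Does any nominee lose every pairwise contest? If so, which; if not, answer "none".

Pairwise majorities:
Novak vs Ferraro: Novak, 7–4.
Novak vs Park: 4 to 7, Park.
Ferraro vs Park: Ferraro is ranked higher on 3+3 = 6 ballots, Park on 5. Ferraro wins 6–5.
Each nominee has at least one pairwise win (Novak beats Ferraro; Ferraro beats Park; Park beats Novak) — no Condorcet loser.

none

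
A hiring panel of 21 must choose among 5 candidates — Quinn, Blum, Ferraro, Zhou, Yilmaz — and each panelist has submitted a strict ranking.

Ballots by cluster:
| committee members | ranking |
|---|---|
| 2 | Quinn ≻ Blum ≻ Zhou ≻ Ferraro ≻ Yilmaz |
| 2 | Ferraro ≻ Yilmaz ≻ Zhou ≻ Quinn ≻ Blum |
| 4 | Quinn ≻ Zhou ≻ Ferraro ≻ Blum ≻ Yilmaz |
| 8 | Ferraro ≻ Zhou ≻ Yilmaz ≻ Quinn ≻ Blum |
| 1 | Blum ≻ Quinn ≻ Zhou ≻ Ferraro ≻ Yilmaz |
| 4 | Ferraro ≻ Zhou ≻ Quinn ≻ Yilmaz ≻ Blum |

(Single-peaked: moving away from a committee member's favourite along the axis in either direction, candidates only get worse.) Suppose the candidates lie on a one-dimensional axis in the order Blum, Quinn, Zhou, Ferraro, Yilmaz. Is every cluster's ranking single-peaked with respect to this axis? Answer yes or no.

Axis positions: Blum=1, Quinn=2, Zhou=3, Ferraro=4, Yilmaz=5.
Cluster 1 (peak Quinn at position 2): ranking walks positions 2-1-3-4-5, expanding outward from the peak — single-peaked.
Cluster 2 (peak Ferraro at position 4): ranking walks positions 4-5-3-2-1, expanding outward from the peak — single-peaked.
Cluster 3 (peak Quinn at position 2): ranking walks positions 2-3-4-1-5, expanding outward from the peak — single-peaked.
Cluster 4 (peak Ferraro at position 4): ranking walks positions 4-3-5-2-1, expanding outward from the peak — single-peaked.
Cluster 5 (peak Blum at position 1): ranking walks positions 1-2-3-4-5, expanding outward from the peak — single-peaked.
Cluster 6 (peak Ferraro at position 4): ranking walks positions 4-3-2-5-1, expanding outward from the peak — single-peaked.
Every ranking is single-peaked on this axis.

yes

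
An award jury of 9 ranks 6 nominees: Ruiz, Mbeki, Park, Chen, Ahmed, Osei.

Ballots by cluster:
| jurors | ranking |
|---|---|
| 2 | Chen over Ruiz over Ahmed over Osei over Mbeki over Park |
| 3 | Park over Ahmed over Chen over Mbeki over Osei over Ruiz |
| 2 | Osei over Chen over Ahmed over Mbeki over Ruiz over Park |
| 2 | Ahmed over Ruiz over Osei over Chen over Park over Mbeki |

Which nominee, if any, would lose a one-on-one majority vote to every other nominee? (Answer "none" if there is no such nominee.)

none

Head-to-head results (9 jurors):
Ruiz vs Mbeki: Mbeki, 5–4.
Ruiz vs Park: Ruiz is ranked higher on 2+2+2 = 6 ballots, Park on 3. Ruiz wins 6–3.
Ruiz vs Chen: Chen, 7–2.
Ruiz vs Ahmed: Ahmed, 7–2.
Ruiz vs Osei: Osei, 5–4.
Mbeki vs Park: 4 to 5, Park.
Mbeki–Chen: Chen 9–0.
Mbeki vs Ahmed: Mbeki is ranked higher on 0 ballots, Ahmed on 9. Ahmed wins 9–0.
Mbeki vs Osei: 3 for Mbeki, 6 for Osei — Osei by 6–3.
Park vs Chen: Chen wins 6–3.
Park vs Ahmed: Park preferred on 3 ballots; Ahmed wins 6–3.
Park vs Osei: 3 for Park, 6 for Osei — Osei by 6–3.
Chen vs Ahmed: 4 to 5, Ahmed.
Chen vs Osei: Chen preferred on 2+3 = 5 ballots; Chen wins 5–4.
Ahmed vs Osei: Ahmed, 7–2.
No nominee is winless: Ruiz beats Park; Mbeki beats Ruiz; Park beats Mbeki; Chen beats Ruiz; Ahmed beats Ruiz; Osei beats Ruiz. There is no Condorcet loser.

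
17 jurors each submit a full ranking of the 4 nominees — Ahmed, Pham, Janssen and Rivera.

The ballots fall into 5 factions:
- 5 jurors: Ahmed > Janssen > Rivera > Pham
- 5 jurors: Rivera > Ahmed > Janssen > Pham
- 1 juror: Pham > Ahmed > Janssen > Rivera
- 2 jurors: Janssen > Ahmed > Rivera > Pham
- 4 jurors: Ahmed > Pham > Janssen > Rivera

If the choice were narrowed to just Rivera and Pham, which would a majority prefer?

Ballots ranking Rivera above Pham: 5 + 5 + 2 = 12.
Ballots ranking Pham above Rivera: 17 − 12 = 5.
Rivera wins the head-to-head 12–5.

Rivera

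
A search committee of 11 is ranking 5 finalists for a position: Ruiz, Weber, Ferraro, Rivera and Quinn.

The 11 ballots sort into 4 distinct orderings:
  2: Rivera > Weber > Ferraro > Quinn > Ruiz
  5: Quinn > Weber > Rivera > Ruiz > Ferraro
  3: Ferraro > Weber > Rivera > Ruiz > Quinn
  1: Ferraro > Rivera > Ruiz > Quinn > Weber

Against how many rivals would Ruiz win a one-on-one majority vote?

0

Ruiz against each rival (11 committee members):
Ruiz vs Weber: 1 for Ruiz, 10 for Weber — Weber by 10–1.
Ruiz vs Ferraro: Ruiz preferred on 5 ballots; Ferraro wins 6–5.
Ruiz vs Rivera: Ruiz is ranked higher on 0 ballots, Rivera on 11. Rivera wins 11–0.
Ruiz vs Quinn: 3+1 = 4 for Ruiz, 7 for Quinn — Quinn by 7–4.
Ruiz beats no one; loses to Weber, Ferraro, Rivera, Quinn — 0 pairwise wins.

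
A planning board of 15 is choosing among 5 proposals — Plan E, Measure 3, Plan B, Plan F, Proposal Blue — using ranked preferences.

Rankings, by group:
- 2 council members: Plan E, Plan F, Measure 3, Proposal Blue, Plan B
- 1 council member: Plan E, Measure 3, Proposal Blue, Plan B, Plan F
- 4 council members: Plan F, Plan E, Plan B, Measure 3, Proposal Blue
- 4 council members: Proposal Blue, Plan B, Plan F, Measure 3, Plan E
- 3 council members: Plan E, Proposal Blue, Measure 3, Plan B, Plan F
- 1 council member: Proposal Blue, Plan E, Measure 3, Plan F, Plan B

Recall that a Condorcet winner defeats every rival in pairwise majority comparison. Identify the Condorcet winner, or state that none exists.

Head-to-head results (15 council members):
Plan E vs Measure 3: Plan E preferred on 2+1+4+3+1 = 11 ballots; Plan E wins 11–4.
Plan E vs Plan B: 11 to 4, Plan E.
Plan E vs Plan F: Plan F wins 8–7.
Plan E vs Proposal Blue: Plan E wins 10–5.
Measure 3 vs Plan B: 7 to 8, Plan B.
Measure 3 vs Plan F: Measure 3 is ranked higher on 1+3+1 = 5 ballots, Plan F on 10. Plan F wins 10–5.
Measure 3–Proposal Blue: Proposal Blue 8–7.
Plan B–Plan F: Plan B 8–7.
Plan B vs Proposal Blue: Plan B preferred on 4 ballots; Proposal Blue wins 11–4.
Plan F vs Proposal Blue: Plan F preferred on 2+4 = 6 ballots; Proposal Blue wins 9–6.
No option is unbeaten: Plan E loses to Plan F; Measure 3 loses to Plan E; Plan B loses to Plan E; Plan F loses to Plan B; Proposal Blue loses to Plan E. In particular Plan E → Plan B → Plan F → Plan E is a majority cycle — no Condorcet winner exists.

none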